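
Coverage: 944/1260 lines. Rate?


Coverage = covered / total * 100
Coverage = 944 / 1260 * 100
Coverage = 74.92%

74.92%


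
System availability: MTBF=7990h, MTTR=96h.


Availability = MTBF / (MTBF + MTTR)
Availability = 7990 / (7990 + 96)
Availability = 7990 / 8086
Availability = 98.8128%

98.8128%


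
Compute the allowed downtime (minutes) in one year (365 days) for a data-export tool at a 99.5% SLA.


Formula: allowed downtime = period * (100 - SLA) / 100
Period (year (365 days)) = 525600 minutes
Unavailability fraction = (100 - 99.5) / 100
Allowed downtime = 525600 * (100 - 99.5) / 100
Allowed downtime = 2628.0 minutes

2628.0 minutes


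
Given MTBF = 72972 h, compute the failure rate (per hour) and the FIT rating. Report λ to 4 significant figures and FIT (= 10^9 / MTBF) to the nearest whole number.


Formula: λ = 1 / MTBF; FIT = λ × 1e9 = 1e9 / MTBF
λ = 1 / 72972 ≈ 1.370e-05 failures/hour
FIT = 1e9 / 72972 ≈ 13704 failures per 1e9 hours (nearest whole number)

λ = 1.370e-05 /h, FIT = 13704


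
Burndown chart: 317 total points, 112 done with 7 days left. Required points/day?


Formula: Required rate = Remaining points / Days left
Remaining = 317 - 112 = 205 points
Required rate = 205 / 7 = 29.29 points/day

29.29 points/day


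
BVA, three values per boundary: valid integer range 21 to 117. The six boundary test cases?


Range: [21, 117]
Boundaries: just below min, min, min+1, max-1, max, just above max
Values: [20, 21, 22, 116, 117, 118]

[20, 21, 22, 116, 117, 118]


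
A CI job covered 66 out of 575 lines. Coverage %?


Coverage = covered / total * 100
Coverage = 66 / 575 * 100
Coverage = 11.48%

11.48%


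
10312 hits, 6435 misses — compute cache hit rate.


Formula: hit rate = hits / (hits + misses) * 100
hit rate = 10312 / (10312 + 6435) * 100
hit rate = 10312 / 16747 * 100
hit rate = 61.58%

61.58%


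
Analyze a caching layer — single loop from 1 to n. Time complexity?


Reasoning: one pass through n items
Complexity: O(n)

O(n)


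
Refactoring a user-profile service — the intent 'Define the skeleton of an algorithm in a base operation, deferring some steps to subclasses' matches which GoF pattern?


This matches the Template Method pattern

Template Method


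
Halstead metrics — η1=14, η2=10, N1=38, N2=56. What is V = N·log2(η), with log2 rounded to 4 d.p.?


Formula: V = N * log2(η), where N = N1 + N2 and η = η1 + η2
η = 14 + 10 = 24
N = 38 + 56 = 94
log2(24) ≈ 4.5850
V = 94 * 4.5850 = 430.99

430.99


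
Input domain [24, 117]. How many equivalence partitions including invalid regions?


Valid range: [24, 117]
Class 1: x < 24 — invalid
Class 2: 24 ≤ x ≤ 117 — valid
Class 3: x > 117 — invalid
Total equivalence classes: 3

3 equivalence classes


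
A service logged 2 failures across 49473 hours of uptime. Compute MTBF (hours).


Formula: MTBF = Total operating time / Number of failures
MTBF = 49473 / 2
MTBF = 24736.5 hours

24736.5 hours


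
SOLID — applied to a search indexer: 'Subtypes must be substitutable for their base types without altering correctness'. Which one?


This describes the Liskov Substitution Principle (LSP)

Liskov Substitution Principle (LSP)


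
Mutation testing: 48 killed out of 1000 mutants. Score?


Mutation score = killed / total * 100
Mutation score = 48 / 1000 * 100
Mutation score = 4.8%

4.8%


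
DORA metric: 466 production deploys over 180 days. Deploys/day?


Formula: deployments per day = releases / days
= 466 / 180
= 2.589 deploys/day
(equivalently, 18.12 deploys/week)

2.589 deploys/day


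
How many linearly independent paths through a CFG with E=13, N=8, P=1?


Formula: V(G) = E - N + 2P
V(G) = 13 - 8 + 2*1
V(G) = 5 + 2
V(G) = 7

7


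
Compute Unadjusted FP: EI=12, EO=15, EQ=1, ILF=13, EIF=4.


UFP = EI*4 + EO*5 + EQ*4 + ILF*10 + EIF*7
UFP = 12*4 + 15*5 + 1*4 + 13*10 + 4*7
UFP = 48 + 75 + 4 + 130 + 28
UFP = 285

285


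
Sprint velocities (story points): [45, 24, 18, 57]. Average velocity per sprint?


Formula: Avg velocity = Total points / Number of sprints
Points: [45, 24, 18, 57]
Sum = 45 + 24 + 18 + 57 = 144
Avg velocity = 144 / 4 = 36.0 points/sprint

36.0 points/sprint


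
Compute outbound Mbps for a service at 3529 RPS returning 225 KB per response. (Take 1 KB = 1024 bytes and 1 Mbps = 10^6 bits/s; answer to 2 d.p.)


Formula: Mbps = payload_bytes * RPS * 8 / 1e6
Payload per request = 225 KB = 225 * 1024 = 230400 bytes
Total bytes/sec = 230400 * 3529 = 813081600
Total bits/sec = 813081600 * 8 = 6504652800
Mbps = 6504652800 / 1e6 = 6504.65

6504.65 Mbps


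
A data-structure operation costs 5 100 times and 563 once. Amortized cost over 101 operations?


Formula: Amortized cost = Total cost / Operations
Total cost = (100 * 5) + (1 * 563)
Total cost = 500 + 563 = 1063
Amortized = 1063 / 101 = 10.5248

10.5248


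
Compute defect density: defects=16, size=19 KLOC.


Defect density = defects / KLOC
Defect density = 16 / 19
Defect density = 0.842 defects/KLOC

0.842 defects/KLOC


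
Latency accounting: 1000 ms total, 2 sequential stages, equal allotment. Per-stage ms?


Formula: per_stage = total_budget / stages
per_stage = 1000 / 2
per_stage = 500.0 ms

500.0 ms


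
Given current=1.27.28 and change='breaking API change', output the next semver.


Current: 1.27.28
Change category: 'breaking API change' → major bump
SemVer rule: major bump → increment MAJOR, reset MINOR and PATCH to 0
New: 2.0.0

2.0.0


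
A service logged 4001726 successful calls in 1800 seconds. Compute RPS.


Formula: throughput = requests / seconds
throughput = 4001726 / 1800
throughput = 2223.18 requests/second

2223.18 requests/second


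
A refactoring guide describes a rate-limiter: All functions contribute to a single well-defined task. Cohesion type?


Reasoning: Best: single purpose
Type: Functional cohesion

Functional cohesion


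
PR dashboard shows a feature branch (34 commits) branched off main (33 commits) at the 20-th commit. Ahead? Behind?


Common ancestor: commit #20
feature commits after divergence: 34 - 20 = 14
main commits after divergence: 33 - 20 = 13
feature is 14 commits ahead of main
main is 13 commits ahead of feature

feature ahead: 14, main ahead: 13


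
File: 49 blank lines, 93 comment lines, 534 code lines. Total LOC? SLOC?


Total LOC = blank + comment + code
Total LOC = 49 + 93 + 534 = 676
SLOC (source only) = code = 534

Total LOC: 676, SLOC: 534


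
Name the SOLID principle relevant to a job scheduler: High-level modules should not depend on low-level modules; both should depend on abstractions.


This describes the Dependency Inversion Principle (DIP)

Dependency Inversion Principle (DIP)


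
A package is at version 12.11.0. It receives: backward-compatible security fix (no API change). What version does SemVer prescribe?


Current: 12.11.0
Change category: 'backward-compatible security fix (no API change)' → patch bump
SemVer rule: patch bump → increment PATCH (MAJOR and MINOR unchanged)
New: 12.11.1

12.11.1


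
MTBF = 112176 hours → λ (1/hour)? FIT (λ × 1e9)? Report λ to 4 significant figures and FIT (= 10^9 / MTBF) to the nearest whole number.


Formula: λ = 1 / MTBF; FIT = λ × 1e9 = 1e9 / MTBF
λ = 1 / 112176 ≈ 8.915e-06 failures/hour
FIT = 1e9 / 112176 ≈ 8915 failures per 1e9 hours (nearest whole number)

λ = 8.915e-06 /h, FIT = 8915


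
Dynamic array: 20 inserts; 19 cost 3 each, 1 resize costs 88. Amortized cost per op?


Formula: Amortized cost = Total cost / Operations
Total cost = (19 * 3) + (1 * 88)
Total cost = 57 + 88 = 145
Amortized = 145 / 20 = 7.25

7.25


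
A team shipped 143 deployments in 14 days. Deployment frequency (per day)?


Formula: deployments per day = releases / days
= 143 / 14
= 10.214 deploys/day
(equivalently, 71.5 deploys/week)

10.214 deploys/day


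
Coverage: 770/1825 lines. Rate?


Coverage = covered / total * 100
Coverage = 770 / 1825 * 100
Coverage = 42.19%

42.19%


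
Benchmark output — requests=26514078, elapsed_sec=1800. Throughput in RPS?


Formula: throughput = requests / seconds
throughput = 26514078 / 1800
throughput = 14730.04 requests/second

14730.04 requests/second


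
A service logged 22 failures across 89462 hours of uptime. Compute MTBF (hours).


Formula: MTBF = Total operating time / Number of failures
MTBF = 89462 / 22
MTBF = 4066.45 hours

4066.45 hours


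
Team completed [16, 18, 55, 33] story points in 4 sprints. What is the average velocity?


Formula: Avg velocity = Total points / Number of sprints
Points: [16, 18, 55, 33]
Sum = 16 + 18 + 55 + 33 = 122
Avg velocity = 122 / 4 = 30.5 points/sprint

30.5 points/sprint


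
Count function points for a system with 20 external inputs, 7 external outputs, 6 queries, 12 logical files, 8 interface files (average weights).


UFP = EI*4 + EO*5 + EQ*4 + ILF*10 + EIF*7
UFP = 20*4 + 7*5 + 6*4 + 12*10 + 8*7
UFP = 80 + 35 + 24 + 120 + 56
UFP = 315

315


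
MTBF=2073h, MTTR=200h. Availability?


Availability = MTBF / (MTBF + MTTR)
Availability = 2073 / (2073 + 200)
Availability = 2073 / 2273
Availability = 91.2011%

91.2011%


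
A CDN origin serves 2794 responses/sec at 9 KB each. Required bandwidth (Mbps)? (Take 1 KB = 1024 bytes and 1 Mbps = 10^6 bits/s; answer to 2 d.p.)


Formula: Mbps = payload_bytes * RPS * 8 / 1e6
Payload per request = 9 KB = 9 * 1024 = 9216 bytes
Total bytes/sec = 9216 * 2794 = 25749504
Total bits/sec = 25749504 * 8 = 205996032
Mbps = 205996032 / 1e6 = 206.0

206.0 Mbps


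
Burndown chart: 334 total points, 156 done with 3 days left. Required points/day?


Formula: Required rate = Remaining points / Days left
Remaining = 334 - 156 = 178 points
Required rate = 178 / 3 = 59.33 points/day

59.33 points/day


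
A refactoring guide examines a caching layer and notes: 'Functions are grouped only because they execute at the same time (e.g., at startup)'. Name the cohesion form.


Reasoning: Related by timing only
Type: Temporal cohesion

Temporal cohesion


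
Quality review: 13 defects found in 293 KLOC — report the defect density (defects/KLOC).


Defect density = defects / KLOC
Defect density = 13 / 293
Defect density = 0.044 defects/KLOC

0.044 defects/KLOC


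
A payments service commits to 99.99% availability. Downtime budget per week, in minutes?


Formula: allowed downtime = period * (100 - SLA) / 100
Period (week) = 10080 minutes
Unavailability fraction = (100 - 99.99) / 100
Allowed downtime = 10080 * (100 - 99.99) / 100
Allowed downtime = 1.008 minutes

1.008 minutes


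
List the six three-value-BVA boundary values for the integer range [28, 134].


Range: [28, 134]
Boundaries: just below min, min, min+1, max-1, max, just above max
Values: [27, 28, 29, 133, 134, 135]

[27, 28, 29, 133, 134, 135]


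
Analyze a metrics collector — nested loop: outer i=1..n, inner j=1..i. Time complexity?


Reasoning: triangle: n(n+1)/2 ~ n^2/2
Complexity: O(n^2)

O(n^2)


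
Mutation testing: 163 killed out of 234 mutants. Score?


Mutation score = killed / total * 100
Mutation score = 163 / 234 * 100
Mutation score = 69.66%

69.66%


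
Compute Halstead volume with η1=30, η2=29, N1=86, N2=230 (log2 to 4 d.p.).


Formula: V = N * log2(η), where N = N1 + N2 and η = η1 + η2
η = 30 + 29 = 59
N = 86 + 230 = 316
log2(59) ≈ 5.8826
V = 316 * 5.8826 = 1858.90

1858.90


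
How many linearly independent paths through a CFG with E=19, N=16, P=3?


Formula: V(G) = E - N + 2P
V(G) = 19 - 16 + 2*3
V(G) = 3 + 6
V(G) = 9

9


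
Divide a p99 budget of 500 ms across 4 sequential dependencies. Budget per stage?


Formula: per_stage = total_budget / stages
per_stage = 500 / 4
per_stage = 125.0 ms

125.0 ms


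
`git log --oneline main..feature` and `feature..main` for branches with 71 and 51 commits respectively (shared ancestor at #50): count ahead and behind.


Common ancestor: commit #50
feature commits after divergence: 71 - 50 = 21
main commits after divergence: 51 - 50 = 1
feature is 21 commits ahead of main
main is 1 commits ahead of feature

feature ahead: 21, main ahead: 1


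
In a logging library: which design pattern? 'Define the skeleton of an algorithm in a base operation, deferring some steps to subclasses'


This matches the Template Method pattern

Template Method


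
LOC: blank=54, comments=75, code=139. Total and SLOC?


Total LOC = blank + comment + code
Total LOC = 54 + 75 + 139 = 268
SLOC (source only) = code = 139

Total LOC: 268, SLOC: 139


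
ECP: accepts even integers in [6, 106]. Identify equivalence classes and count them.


Constraint: even integers in [6, 106]
Class 1: x < 6 — out-of-range invalid
Class 2: x in [6,106] but odd — wrong type invalid
Class 3: x in [6,106] and even — valid
Class 4: x > 106 — out-of-range invalid
Total equivalence classes: 4

4 equivalence classes


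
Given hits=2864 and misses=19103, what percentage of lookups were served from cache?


Formula: hit rate = hits / (hits + misses) * 100
hit rate = 2864 / (2864 + 19103) * 100
hit rate = 2864 / 21967 * 100
hit rate = 13.04%

13.04%


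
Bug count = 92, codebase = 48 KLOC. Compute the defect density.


Defect density = defects / KLOC
Defect density = 92 / 48
Defect density = 1.917 defects/KLOC

1.917 defects/KLOC


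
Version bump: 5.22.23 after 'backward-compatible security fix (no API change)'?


Current: 5.22.23
Change category: 'backward-compatible security fix (no API change)' → patch bump
SemVer rule: patch bump → increment PATCH (MAJOR and MINOR unchanged)
New: 5.22.24

5.22.24


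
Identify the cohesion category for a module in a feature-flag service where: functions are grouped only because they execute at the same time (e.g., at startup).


Reasoning: Related by timing only
Type: Temporal cohesion

Temporal cohesion


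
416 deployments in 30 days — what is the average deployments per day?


Formula: deployments per day = releases / days
= 416 / 30
= 13.867 deploys/day
(equivalently, 97.07 deploys/week)

13.867 deploys/day


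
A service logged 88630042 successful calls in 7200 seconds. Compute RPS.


Formula: throughput = requests / seconds
throughput = 88630042 / 7200
throughput = 12309.73 requests/second

12309.73 requests/second


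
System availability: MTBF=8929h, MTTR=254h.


Availability = MTBF / (MTBF + MTTR)
Availability = 8929 / (8929 + 254)
Availability = 8929 / 9183
Availability = 97.234%

97.234%


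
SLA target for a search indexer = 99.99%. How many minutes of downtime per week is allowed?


Formula: allowed downtime = period * (100 - SLA) / 100
Period (week) = 10080 minutes
Unavailability fraction = (100 - 99.99) / 100
Allowed downtime = 10080 * (100 - 99.99) / 100
Allowed downtime = 1.008 minutes

1.008 minutes


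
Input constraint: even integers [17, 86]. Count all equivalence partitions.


Constraint: even integers in [17, 86]
Class 1: x < 17 — out-of-range invalid
Class 2: x in [17,86] but odd — wrong type invalid
Class 3: x in [17,86] and even — valid
Class 4: x > 86 — out-of-range invalid
Total equivalence classes: 4

4 equivalence classes


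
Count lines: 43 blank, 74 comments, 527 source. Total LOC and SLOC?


Total LOC = blank + comment + code
Total LOC = 43 + 74 + 527 = 644
SLOC (source only) = code = 527

Total LOC: 644, SLOC: 527


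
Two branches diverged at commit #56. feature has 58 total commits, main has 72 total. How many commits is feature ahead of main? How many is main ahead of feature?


Common ancestor: commit #56
feature commits after divergence: 58 - 56 = 2
main commits after divergence: 72 - 56 = 16
feature is 2 commits ahead of main
main is 16 commits ahead of feature

feature ahead: 2, main ahead: 16


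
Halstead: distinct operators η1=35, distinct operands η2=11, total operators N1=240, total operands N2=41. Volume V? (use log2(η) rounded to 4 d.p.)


Formula: V = N * log2(η), where N = N1 + N2 and η = η1 + η2
η = 35 + 11 = 46
N = 240 + 41 = 281
log2(46) ≈ 5.5236
V = 281 * 5.5236 = 1552.13

1552.13


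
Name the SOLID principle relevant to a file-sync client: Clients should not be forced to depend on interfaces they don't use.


This describes the Interface Segregation Principle (ISP)

Interface Segregation Principle (ISP)


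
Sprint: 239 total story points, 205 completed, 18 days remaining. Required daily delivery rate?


Formula: Required rate = Remaining points / Days left
Remaining = 239 - 205 = 34 points
Required rate = 34 / 18 = 1.89 points/day

1.89 points/day


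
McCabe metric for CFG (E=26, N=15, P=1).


Formula: V(G) = E - N + 2P
V(G) = 26 - 15 + 2*1
V(G) = 11 + 2
V(G) = 13

13


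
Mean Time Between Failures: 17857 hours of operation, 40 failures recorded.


Formula: MTBF = Total operating time / Number of failures
MTBF = 17857 / 40
MTBF = 446.43 hours

446.43 hours


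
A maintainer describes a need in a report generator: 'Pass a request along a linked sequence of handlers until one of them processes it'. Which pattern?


This matches the Chain of Responsibility pattern

Chain of Responsibility


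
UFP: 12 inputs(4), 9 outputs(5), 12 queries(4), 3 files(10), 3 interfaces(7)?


UFP = EI*4 + EO*5 + EQ*4 + ILF*10 + EIF*7
UFP = 12*4 + 9*5 + 12*4 + 3*10 + 3*7
UFP = 48 + 45 + 48 + 30 + 21
UFP = 192

192


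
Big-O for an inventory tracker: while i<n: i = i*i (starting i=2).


Reasoning: squaring drives double-exponential growth; iterations ~ log log n
Complexity: O(log log n)

O(log log n)


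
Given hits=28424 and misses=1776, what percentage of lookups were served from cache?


Formula: hit rate = hits / (hits + misses) * 100
hit rate = 28424 / (28424 + 1776) * 100
hit rate = 28424 / 30200 * 100
hit rate = 94.12%

94.12%


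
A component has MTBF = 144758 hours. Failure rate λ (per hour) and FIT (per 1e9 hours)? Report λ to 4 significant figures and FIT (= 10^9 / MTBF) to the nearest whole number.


Formula: λ = 1 / MTBF; FIT = λ × 1e9 = 1e9 / MTBF
λ = 1 / 144758 ≈ 6.908e-06 failures/hour
FIT = 1e9 / 144758 ≈ 6908 failures per 1e9 hours (nearest whole number)

λ = 6.908e-06 /h, FIT = 6908


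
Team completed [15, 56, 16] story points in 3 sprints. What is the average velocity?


Formula: Avg velocity = Total points / Number of sprints
Points: [15, 56, 16]
Sum = 15 + 56 + 16 = 87
Avg velocity = 87 / 3 = 29.0 points/sprint

29.0 points/sprint


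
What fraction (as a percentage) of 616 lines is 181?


Coverage = covered / total * 100
Coverage = 181 / 616 * 100
Coverage = 29.38%

29.38%


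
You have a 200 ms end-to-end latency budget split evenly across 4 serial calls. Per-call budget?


Formula: per_stage = total_budget / stages
per_stage = 200 / 4
per_stage = 50.0 ms

50.0 ms


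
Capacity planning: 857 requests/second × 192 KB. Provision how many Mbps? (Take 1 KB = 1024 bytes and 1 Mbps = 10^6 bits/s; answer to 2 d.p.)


Formula: Mbps = payload_bytes * RPS * 8 / 1e6
Payload per request = 192 KB = 192 * 1024 = 196608 bytes
Total bytes/sec = 196608 * 857 = 168493056
Total bits/sec = 168493056 * 8 = 1347944448
Mbps = 1347944448 / 1e6 = 1347.94

1347.94 Mbps


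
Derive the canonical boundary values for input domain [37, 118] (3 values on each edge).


Range: [37, 118]
Boundaries: just below min, min, min+1, max-1, max, just above max
Values: [36, 37, 38, 117, 118, 119]

[36, 37, 38, 117, 118, 119]


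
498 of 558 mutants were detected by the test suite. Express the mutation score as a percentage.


Mutation score = killed / total * 100
Mutation score = 498 / 558 * 100
Mutation score = 89.25%

89.25%


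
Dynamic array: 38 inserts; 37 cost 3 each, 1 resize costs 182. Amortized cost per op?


Formula: Amortized cost = Total cost / Operations
Total cost = (37 * 3) + (1 * 182)
Total cost = 111 + 182 = 293
Amortized = 293 / 38 = 7.7105

7.7105


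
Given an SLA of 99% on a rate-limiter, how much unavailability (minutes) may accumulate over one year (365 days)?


Formula: allowed downtime = period * (100 - SLA) / 100
Period (year (365 days)) = 525600 minutes
Unavailability fraction = (100 - 99.0) / 100
Allowed downtime = 525600 * (100 - 99.0) / 100
Allowed downtime = 5256.0 minutes

5256.0 minutes


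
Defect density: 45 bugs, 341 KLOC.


Defect density = defects / KLOC
Defect density = 45 / 341
Defect density = 0.132 defects/KLOC

0.132 defects/KLOC


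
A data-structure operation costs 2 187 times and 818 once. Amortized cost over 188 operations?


Formula: Amortized cost = Total cost / Operations
Total cost = (187 * 2) + (1 * 818)
Total cost = 374 + 818 = 1192
Amortized = 1192 / 188 = 6.3404

6.3404


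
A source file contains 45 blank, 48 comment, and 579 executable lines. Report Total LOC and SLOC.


Total LOC = blank + comment + code
Total LOC = 45 + 48 + 579 = 672
SLOC (source only) = code = 579

Total LOC: 672, SLOC: 579


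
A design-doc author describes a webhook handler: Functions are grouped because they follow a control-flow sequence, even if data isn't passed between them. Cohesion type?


Reasoning: Grouped by order of execution within a routine, not by data flow
Type: Procedural cohesion

Procedural cohesion


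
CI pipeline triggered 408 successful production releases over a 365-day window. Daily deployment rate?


Formula: deployments per day = releases / days
= 408 / 365
= 1.118 deploys/day
(equivalently, 7.82 deploys/week)

1.118 deploys/day


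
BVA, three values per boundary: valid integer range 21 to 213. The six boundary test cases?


Range: [21, 213]
Boundaries: just below min, min, min+1, max-1, max, just above max
Values: [20, 21, 22, 212, 213, 214]

[20, 21, 22, 212, 213, 214]


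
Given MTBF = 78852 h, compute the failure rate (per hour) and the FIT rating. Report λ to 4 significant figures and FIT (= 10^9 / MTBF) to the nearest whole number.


Formula: λ = 1 / MTBF; FIT = λ × 1e9 = 1e9 / MTBF
λ = 1 / 78852 ≈ 1.268e-05 failures/hour
FIT = 1e9 / 78852 ≈ 12682 failures per 1e9 hours (nearest whole number)

λ = 1.268e-05 /h, FIT = 12682


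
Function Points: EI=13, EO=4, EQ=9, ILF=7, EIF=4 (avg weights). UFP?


UFP = EI*4 + EO*5 + EQ*4 + ILF*10 + EIF*7
UFP = 13*4 + 4*5 + 9*4 + 7*10 + 4*7
UFP = 52 + 20 + 36 + 70 + 28
UFP = 206

206


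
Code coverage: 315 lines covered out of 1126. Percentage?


Coverage = covered / total * 100
Coverage = 315 / 1126 * 100
Coverage = 27.98%

27.98%


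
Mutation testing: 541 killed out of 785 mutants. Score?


Mutation score = killed / total * 100
Mutation score = 541 / 785 * 100
Mutation score = 68.92%

68.92%


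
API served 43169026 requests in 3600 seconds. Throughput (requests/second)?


Formula: throughput = requests / seconds
throughput = 43169026 / 3600
throughput = 11991.4 requests/second

11991.4 requests/second


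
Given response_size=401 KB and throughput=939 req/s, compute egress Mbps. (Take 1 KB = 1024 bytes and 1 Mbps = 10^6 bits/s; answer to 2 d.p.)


Formula: Mbps = payload_bytes * RPS * 8 / 1e6
Payload per request = 401 KB = 401 * 1024 = 410624 bytes
Total bytes/sec = 410624 * 939 = 385575936
Total bits/sec = 385575936 * 8 = 3084607488
Mbps = 3084607488 / 1e6 = 3084.61

3084.61 Mbps


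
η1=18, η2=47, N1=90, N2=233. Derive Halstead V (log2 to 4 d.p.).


Formula: V = N * log2(η), where N = N1 + N2 and η = η1 + η2
η = 18 + 47 = 65
N = 90 + 233 = 323
log2(65) ≈ 6.0224
V = 323 * 6.0224 = 1945.24

1945.24


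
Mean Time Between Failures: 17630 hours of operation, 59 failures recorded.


Formula: MTBF = Total operating time / Number of failures
MTBF = 17630 / 59
MTBF = 298.81 hours

298.81 hours


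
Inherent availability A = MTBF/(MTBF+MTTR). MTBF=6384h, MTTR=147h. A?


Availability = MTBF / (MTBF + MTTR)
Availability = 6384 / (6384 + 147)
Availability = 6384 / 6531
Availability = 97.7492%

97.7492%


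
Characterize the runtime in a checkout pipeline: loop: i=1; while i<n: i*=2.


Reasoning: i doubles each step so iterations are log2(n)
Complexity: O(log n)

O(log n)


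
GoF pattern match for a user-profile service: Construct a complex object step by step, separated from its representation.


This matches the Builder pattern

Builder


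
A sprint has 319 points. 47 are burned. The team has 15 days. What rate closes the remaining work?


Formula: Required rate = Remaining points / Days left
Remaining = 319 - 47 = 272 points
Required rate = 272 / 15 = 18.13 points/day

18.13 points/day


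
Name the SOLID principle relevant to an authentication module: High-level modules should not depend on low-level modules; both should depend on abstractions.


This describes the Dependency Inversion Principle (DIP)

Dependency Inversion Principle (DIP)


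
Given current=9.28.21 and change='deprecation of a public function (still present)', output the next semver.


Current: 9.28.21
Change category: 'deprecation of a public function (still present)' → minor bump
SemVer rule: minor bump → increment MINOR, reset PATCH to 0 (MAJOR unchanged)
New: 9.29.0

9.29.0


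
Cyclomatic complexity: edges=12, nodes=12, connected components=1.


Formula: V(G) = E - N + 2P
V(G) = 12 - 12 + 2*1
V(G) = 0 + 2
V(G) = 2

2


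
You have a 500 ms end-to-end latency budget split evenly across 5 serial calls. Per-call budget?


Formula: per_stage = total_budget / stages
per_stage = 500 / 5
per_stage = 100.0 ms

100.0 ms


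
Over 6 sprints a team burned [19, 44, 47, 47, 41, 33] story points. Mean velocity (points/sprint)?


Formula: Avg velocity = Total points / Number of sprints
Points: [19, 44, 47, 47, 41, 33]
Sum = 19 + 44 + 47 + 47 + 41 + 33 = 231
Avg velocity = 231 / 6 = 38.5 points/sprint

38.5 points/sprint


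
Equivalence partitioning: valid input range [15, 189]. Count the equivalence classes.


Valid range: [15, 189]
Class 1: x < 15 — invalid
Class 2: 15 ≤ x ≤ 189 — valid
Class 3: x > 189 — invalid
Total equivalence classes: 3

3 equivalence classes


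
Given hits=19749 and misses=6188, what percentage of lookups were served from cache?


Formula: hit rate = hits / (hits + misses) * 100
hit rate = 19749 / (19749 + 6188) * 100
hit rate = 19749 / 25937 * 100
hit rate = 76.14%

76.14%


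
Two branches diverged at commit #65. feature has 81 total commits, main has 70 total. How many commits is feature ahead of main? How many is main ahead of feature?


Common ancestor: commit #65
feature commits after divergence: 81 - 65 = 16
main commits after divergence: 70 - 65 = 5
feature is 16 commits ahead of main
main is 5 commits ahead of feature

feature ahead: 16, main ahead: 5


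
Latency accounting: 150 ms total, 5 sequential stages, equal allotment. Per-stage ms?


Formula: per_stage = total_budget / stages
per_stage = 150 / 5
per_stage = 30.0 ms

30.0 ms


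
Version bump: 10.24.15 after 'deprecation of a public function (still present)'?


Current: 10.24.15
Change category: 'deprecation of a public function (still present)' → minor bump
SemVer rule: minor bump → increment MINOR, reset PATCH to 0 (MAJOR unchanged)
New: 10.25.0

10.25.0


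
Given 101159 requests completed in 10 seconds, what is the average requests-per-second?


Formula: throughput = requests / seconds
throughput = 101159 / 10
throughput = 10115.9 requests/second

10115.9 requests/second


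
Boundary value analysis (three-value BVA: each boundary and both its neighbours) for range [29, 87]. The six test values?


Range: [29, 87]
Boundaries: just below min, min, min+1, max-1, max, just above max
Values: [28, 29, 30, 86, 87, 88]

[28, 29, 30, 86, 87, 88]


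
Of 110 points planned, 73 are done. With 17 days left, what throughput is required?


Formula: Required rate = Remaining points / Days left
Remaining = 110 - 73 = 37 points
Required rate = 37 / 17 = 2.18 points/day

2.18 points/day


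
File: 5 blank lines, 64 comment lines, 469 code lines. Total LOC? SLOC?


Total LOC = blank + comment + code
Total LOC = 5 + 64 + 469 = 538
SLOC (source only) = code = 469

Total LOC: 538, SLOC: 469


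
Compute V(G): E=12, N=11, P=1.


Formula: V(G) = E - N + 2P
V(G) = 12 - 11 + 2*1
V(G) = 1 + 2
V(G) = 3

3


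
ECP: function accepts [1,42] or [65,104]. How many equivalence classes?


Valid ranges: [1,42] and [65,104]
Class 1: x < 1 — invalid
Class 2: 1 ≤ x ≤ 42 — valid
Class 3: 42 < x < 65 — invalid (gap between ranges)
Class 4: 65 ≤ x ≤ 104 — valid
Class 5: x > 104 — invalid
Total equivalence classes: 5

5 equivalence classes


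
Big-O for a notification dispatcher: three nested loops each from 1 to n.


Reasoning: three levels of nesting over n
Complexity: O(n^3)

O(n^3)


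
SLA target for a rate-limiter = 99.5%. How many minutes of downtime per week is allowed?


Formula: allowed downtime = period * (100 - SLA) / 100
Period (week) = 10080 minutes
Unavailability fraction = (100 - 99.5) / 100
Allowed downtime = 10080 * (100 - 99.5) / 100
Allowed downtime = 50.4 minutes

50.4 minutes


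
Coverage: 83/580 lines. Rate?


Coverage = covered / total * 100
Coverage = 83 / 580 * 100
Coverage = 14.31%

14.31%


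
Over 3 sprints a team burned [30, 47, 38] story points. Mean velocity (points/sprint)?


Formula: Avg velocity = Total points / Number of sprints
Points: [30, 47, 38]
Sum = 30 + 47 + 38 = 115
Avg velocity = 115 / 3 = 38.33 points/sprint

38.33 points/sprint


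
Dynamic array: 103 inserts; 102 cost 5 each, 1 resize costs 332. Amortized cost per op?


Formula: Amortized cost = Total cost / Operations
Total cost = (102 * 5) + (1 * 332)
Total cost = 510 + 332 = 842
Amortized = 842 / 103 = 8.1748

8.1748


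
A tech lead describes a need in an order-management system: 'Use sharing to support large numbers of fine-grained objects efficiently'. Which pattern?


This matches the Flyweight pattern

Flyweight


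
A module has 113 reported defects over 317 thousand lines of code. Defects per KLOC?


Defect density = defects / KLOC
Defect density = 113 / 317
Defect density = 0.356 defects/KLOC

0.356 defects/KLOC


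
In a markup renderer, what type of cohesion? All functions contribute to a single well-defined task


Reasoning: Best: single purpose
Type: Functional cohesion

Functional cohesion


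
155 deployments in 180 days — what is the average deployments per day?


Formula: deployments per day = releases / days
= 155 / 180
= 0.861 deploys/day
(equivalently, 6.03 deploys/week)

0.861 deploys/day


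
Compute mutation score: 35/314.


Mutation score = killed / total * 100
Mutation score = 35 / 314 * 100
Mutation score = 11.15%

11.15%


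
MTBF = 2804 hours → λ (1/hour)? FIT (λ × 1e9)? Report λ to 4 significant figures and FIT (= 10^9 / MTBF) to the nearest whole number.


Formula: λ = 1 / MTBF; FIT = λ × 1e9 = 1e9 / MTBF
λ = 1 / 2804 ≈ 3.566e-04 failures/hour
FIT = 1e9 / 2804 ≈ 356633 failures per 1e9 hours (nearest whole number)

λ = 3.566e-04 /h, FIT = 356633


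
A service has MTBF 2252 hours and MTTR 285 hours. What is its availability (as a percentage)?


Availability = MTBF / (MTBF + MTTR)
Availability = 2252 / (2252 + 285)
Availability = 2252 / 2537
Availability = 88.7663%

88.7663%


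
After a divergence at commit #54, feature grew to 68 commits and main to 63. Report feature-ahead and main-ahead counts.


Common ancestor: commit #54
feature commits after divergence: 68 - 54 = 14
main commits after divergence: 63 - 54 = 9
feature is 14 commits ahead of main
main is 9 commits ahead of feature

feature ahead: 14, main ahead: 9


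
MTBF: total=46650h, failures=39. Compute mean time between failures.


Formula: MTBF = Total operating time / Number of failures
MTBF = 46650 / 39
MTBF = 1196.15 hours

1196.15 hours


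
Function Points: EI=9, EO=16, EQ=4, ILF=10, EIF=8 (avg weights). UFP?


UFP = EI*4 + EO*5 + EQ*4 + ILF*10 + EIF*7
UFP = 9*4 + 16*5 + 4*4 + 10*10 + 8*7
UFP = 36 + 80 + 16 + 100 + 56
UFP = 288

288


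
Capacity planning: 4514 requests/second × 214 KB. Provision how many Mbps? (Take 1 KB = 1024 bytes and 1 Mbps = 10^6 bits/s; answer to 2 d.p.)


Formula: Mbps = payload_bytes * RPS * 8 / 1e6
Payload per request = 214 KB = 214 * 1024 = 219136 bytes
Total bytes/sec = 219136 * 4514 = 989179904
Total bits/sec = 989179904 * 8 = 7913439232
Mbps = 7913439232 / 1e6 = 7913.44

7913.44 Mbps


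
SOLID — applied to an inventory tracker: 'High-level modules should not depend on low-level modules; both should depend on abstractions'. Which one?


This describes the Dependency Inversion Principle (DIP)

Dependency Inversion Principle (DIP)


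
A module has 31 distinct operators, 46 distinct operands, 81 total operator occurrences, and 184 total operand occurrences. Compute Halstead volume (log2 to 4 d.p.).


Formula: V = N * log2(η), where N = N1 + N2 and η = η1 + η2
η = 31 + 46 = 77
N = 81 + 184 = 265
log2(77) ≈ 6.2668
V = 265 * 6.2668 = 1660.70

1660.70


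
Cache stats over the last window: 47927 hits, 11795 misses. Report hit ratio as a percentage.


Formula: hit rate = hits / (hits + misses) * 100
hit rate = 47927 / (47927 + 11795) * 100
hit rate = 47927 / 59722 * 100
hit rate = 80.25%

80.25%


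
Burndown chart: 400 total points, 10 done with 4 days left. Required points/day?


Formula: Required rate = Remaining points / Days left
Remaining = 400 - 10 = 390 points
Required rate = 390 / 4 = 97.5 points/day

97.5 points/day


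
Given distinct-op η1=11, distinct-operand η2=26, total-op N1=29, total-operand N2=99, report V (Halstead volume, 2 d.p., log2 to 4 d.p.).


Formula: V = N * log2(η), where N = N1 + N2 and η = η1 + η2
η = 11 + 26 = 37
N = 29 + 99 = 128
log2(37) ≈ 5.2095
V = 128 * 5.2095 = 666.82

666.82


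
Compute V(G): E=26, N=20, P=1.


Formula: V(G) = E - N + 2P
V(G) = 26 - 20 + 2*1
V(G) = 6 + 2
V(G) = 8

8


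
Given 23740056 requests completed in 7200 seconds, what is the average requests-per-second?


Formula: throughput = requests / seconds
throughput = 23740056 / 7200
throughput = 3297.23 requests/second

3297.23 requests/second


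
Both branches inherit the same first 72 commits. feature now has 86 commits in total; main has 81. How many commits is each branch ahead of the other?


Common ancestor: commit #72
feature commits after divergence: 86 - 72 = 14
main commits after divergence: 81 - 72 = 9
feature is 14 commits ahead of main
main is 9 commits ahead of feature

feature ahead: 14, main ahead: 9


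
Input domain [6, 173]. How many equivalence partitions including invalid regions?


Valid range: [6, 173]
Class 1: x < 6 — invalid
Class 2: 6 ≤ x ≤ 173 — valid
Class 3: x > 173 — invalid
Total equivalence classes: 3

3 equivalence classes


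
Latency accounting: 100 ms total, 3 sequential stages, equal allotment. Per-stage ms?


Formula: per_stage = total_budget / stages
per_stage = 100 / 3
per_stage = 33.33 ms

33.33 ms


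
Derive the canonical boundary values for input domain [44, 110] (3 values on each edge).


Range: [44, 110]
Boundaries: just below min, min, min+1, max-1, max, just above max
Values: [43, 44, 45, 109, 110, 111]

[43, 44, 45, 109, 110, 111]


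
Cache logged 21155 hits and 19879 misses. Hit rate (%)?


Formula: hit rate = hits / (hits + misses) * 100
hit rate = 21155 / (21155 + 19879) * 100
hit rate = 21155 / 41034 * 100
hit rate = 51.55%

51.55%


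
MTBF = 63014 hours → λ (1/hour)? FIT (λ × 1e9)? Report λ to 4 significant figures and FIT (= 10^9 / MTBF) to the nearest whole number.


Formula: λ = 1 / MTBF; FIT = λ × 1e9 = 1e9 / MTBF
λ = 1 / 63014 ≈ 1.587e-05 failures/hour
FIT = 1e9 / 63014 ≈ 15869 failures per 1e9 hours (nearest whole number)

λ = 1.587e-05 /h, FIT = 15869


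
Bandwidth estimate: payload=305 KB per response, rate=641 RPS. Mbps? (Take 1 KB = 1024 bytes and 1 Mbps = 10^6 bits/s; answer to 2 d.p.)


Formula: Mbps = payload_bytes * RPS * 8 / 1e6
Payload per request = 305 KB = 305 * 1024 = 312320 bytes
Total bytes/sec = 312320 * 641 = 200197120
Total bits/sec = 200197120 * 8 = 1601576960
Mbps = 1601576960 / 1e6 = 1601.58

1601.58 Mbps


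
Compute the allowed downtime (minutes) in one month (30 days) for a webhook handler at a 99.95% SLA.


Formula: allowed downtime = period * (100 - SLA) / 100
Period (month (30 days)) = 43200 minutes
Unavailability fraction = (100 - 99.95) / 100
Allowed downtime = 43200 * (100 - 99.95) / 100
Allowed downtime = 21.6 minutes

21.6 minutes


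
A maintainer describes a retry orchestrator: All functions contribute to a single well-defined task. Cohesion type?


Reasoning: Best: single purpose
Type: Functional cohesion

Functional cohesion


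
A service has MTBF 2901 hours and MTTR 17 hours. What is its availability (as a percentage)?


Availability = MTBF / (MTBF + MTTR)
Availability = 2901 / (2901 + 17)
Availability = 2901 / 2918
Availability = 99.4174%

99.4174%


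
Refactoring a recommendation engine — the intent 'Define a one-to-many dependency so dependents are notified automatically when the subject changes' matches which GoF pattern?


This matches the Observer pattern

Observer


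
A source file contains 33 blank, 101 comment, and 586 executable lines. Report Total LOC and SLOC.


Total LOC = blank + comment + code
Total LOC = 33 + 101 + 586 = 720
SLOC (source only) = code = 586

Total LOC: 720, SLOC: 586


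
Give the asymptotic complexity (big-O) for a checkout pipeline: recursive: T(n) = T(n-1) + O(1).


Reasoning: linear recursion with constant work per frame
Complexity: O(n)

O(n)


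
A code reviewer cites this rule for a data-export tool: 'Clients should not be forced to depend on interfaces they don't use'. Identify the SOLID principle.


This describes the Interface Segregation Principle (ISP)

Interface Segregation Principle (ISP)


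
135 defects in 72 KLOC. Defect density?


Defect density = defects / KLOC
Defect density = 135 / 72
Defect density = 1.875 defects/KLOC

1.875 defects/KLOC


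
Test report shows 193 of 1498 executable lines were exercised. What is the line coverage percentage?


Coverage = covered / total * 100
Coverage = 193 / 1498 * 100
Coverage = 12.88%

12.88%


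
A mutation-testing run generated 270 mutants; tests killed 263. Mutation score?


Mutation score = killed / total * 100
Mutation score = 263 / 270 * 100
Mutation score = 97.41%

97.41%


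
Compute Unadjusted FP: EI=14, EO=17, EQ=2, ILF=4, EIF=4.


UFP = EI*4 + EO*5 + EQ*4 + ILF*10 + EIF*7
UFP = 14*4 + 17*5 + 2*4 + 4*10 + 4*7
UFP = 56 + 85 + 8 + 40 + 28
UFP = 217

217


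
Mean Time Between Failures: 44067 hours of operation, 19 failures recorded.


Formula: MTBF = Total operating time / Number of failures
MTBF = 44067 / 19
MTBF = 2319.32 hours

2319.32 hours


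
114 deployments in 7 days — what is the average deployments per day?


Formula: deployments per day = releases / days
= 114 / 7
= 16.286 deploys/day
(equivalently, 114.0 deploys/week)

16.286 deploys/day


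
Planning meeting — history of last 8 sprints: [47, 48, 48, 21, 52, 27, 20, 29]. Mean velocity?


Formula: Avg velocity = Total points / Number of sprints
Points: [47, 48, 48, 21, 52, 27, 20, 29]
Sum = 47 + 48 + 48 + 21 + 52 + 27 + 20 + 29 = 292
Avg velocity = 292 / 8 = 36.5 points/sprint

36.5 points/sprint


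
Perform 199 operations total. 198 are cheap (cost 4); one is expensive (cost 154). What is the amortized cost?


Formula: Amortized cost = Total cost / Operations
Total cost = (198 * 4) + (1 * 154)
Total cost = 792 + 154 = 946
Amortized = 946 / 199 = 4.7538

4.7538
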